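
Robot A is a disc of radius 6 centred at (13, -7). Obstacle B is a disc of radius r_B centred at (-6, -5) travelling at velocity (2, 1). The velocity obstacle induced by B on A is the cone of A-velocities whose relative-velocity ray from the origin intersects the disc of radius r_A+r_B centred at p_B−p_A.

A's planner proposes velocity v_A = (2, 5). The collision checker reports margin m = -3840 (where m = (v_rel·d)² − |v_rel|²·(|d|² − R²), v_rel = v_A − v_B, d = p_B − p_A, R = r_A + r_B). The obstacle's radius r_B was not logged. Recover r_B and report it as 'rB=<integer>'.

m = -3840
d = (-19, 2);  v_rel = (0, 4),  |v_rel|² = 16
v_rel×d = (0)·(2) − (4)·(-19) = 76
since m = R²·16 − 76²:  R² = (5776 + -3840) / 16 = 121
R = √121 = 11  ⇒  r_B = 11 − 6 = 5

rB=5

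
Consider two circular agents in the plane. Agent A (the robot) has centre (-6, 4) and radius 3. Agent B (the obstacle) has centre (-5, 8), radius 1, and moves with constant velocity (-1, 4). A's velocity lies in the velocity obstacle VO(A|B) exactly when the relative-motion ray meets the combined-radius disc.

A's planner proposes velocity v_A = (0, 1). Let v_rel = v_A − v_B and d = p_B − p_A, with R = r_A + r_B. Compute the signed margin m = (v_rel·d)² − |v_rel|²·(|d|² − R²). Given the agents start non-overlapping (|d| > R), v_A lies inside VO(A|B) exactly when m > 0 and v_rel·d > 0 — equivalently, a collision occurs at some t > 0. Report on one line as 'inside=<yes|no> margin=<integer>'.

d = (1, 4),  |d|² = 17;  R = 3+1 = 4,  c = 17−4² = 1
v_rel = (1, -3),  |v_rel|² = 10;  v_rel·d = (1)·(1) + (-3)·(4) = -11
10·t² + 22·t + 1 = 0  ⇒  m = (-11)² − 10·1 = 111
m = 111 > 0,  v_rel·d = -11 < 0  ⇒  outside

inside=no margin=111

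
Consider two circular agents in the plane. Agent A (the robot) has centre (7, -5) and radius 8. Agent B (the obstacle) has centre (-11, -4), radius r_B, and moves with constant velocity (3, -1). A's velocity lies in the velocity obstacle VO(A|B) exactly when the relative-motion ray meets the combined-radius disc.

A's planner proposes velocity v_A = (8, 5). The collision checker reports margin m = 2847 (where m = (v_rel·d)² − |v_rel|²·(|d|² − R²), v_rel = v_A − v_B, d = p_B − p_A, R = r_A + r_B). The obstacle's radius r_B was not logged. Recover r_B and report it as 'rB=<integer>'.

m = 2847
d = (-18, 1);  v_rel = (5, 6),  |v_rel|² = 61
v_rel×d = (5)·(1) − (6)·(-18) = 113
since m = R²·61 − 113²:  R² = (12769 + 2847) / 61 = 256
R = √256 = 16  ⇒  r_B = 16 − 8 = 8

rB=8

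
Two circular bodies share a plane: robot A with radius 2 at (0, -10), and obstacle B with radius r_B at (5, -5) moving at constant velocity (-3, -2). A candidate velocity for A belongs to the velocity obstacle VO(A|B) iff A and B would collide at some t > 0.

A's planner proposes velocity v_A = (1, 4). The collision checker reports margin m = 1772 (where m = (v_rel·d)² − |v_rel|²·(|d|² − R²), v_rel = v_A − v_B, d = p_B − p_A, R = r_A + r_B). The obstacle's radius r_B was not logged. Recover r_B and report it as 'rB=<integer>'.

m = 1772
d = (5, 5);  v_rel = (4, 6),  |v_rel|² = 52
v_rel×d = (4)·(5) − (6)·(5) = -10
since m = R²·52 − (-10)²:  R² = (100 + 1772) / 52 = 36
R = √36 = 6  ⇒  r_B = 6 − 2 = 4

rB=4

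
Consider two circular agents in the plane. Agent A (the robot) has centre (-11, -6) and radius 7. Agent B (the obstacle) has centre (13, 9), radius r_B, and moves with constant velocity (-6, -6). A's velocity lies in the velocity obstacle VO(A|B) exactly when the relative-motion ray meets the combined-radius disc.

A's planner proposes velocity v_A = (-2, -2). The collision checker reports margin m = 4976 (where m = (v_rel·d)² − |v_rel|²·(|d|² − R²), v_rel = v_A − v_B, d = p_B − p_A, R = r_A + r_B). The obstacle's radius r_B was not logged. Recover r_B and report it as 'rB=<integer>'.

m = 4976
d = (24, 15);  v_rel = (4, 4),  |v_rel|² = 32
v_rel×d = (4)·(15) − (4)·(24) = -36
since m = R²·32 − (-36)²:  R² = (1296 + 4976) / 32 = 196
R = √196 = 14  ⇒  r_B = 14 − 7 = 7

rB=7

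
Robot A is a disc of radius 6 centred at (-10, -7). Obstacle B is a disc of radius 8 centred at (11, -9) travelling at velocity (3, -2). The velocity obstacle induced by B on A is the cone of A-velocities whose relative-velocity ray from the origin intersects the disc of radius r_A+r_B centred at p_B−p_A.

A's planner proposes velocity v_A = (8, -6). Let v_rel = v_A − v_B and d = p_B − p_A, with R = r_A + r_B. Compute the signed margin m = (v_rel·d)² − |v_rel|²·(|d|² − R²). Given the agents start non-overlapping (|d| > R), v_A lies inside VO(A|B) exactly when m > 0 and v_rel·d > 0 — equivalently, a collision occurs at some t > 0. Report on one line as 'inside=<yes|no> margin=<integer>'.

d = (21, -2),  |d|² = 445;  R = 6+8 = 14,  c = 445−14² = 249
v_rel = (5, -4),  |v_rel|² = 41;  v_rel·d = (5)·(21) + (-4)·(-2) = 113
41·t² − 226·t + 249 = 0  ⇒  m = 113² − 41·249 = 2560
m = 2560 > 0,  v_rel·d = 113 > 0  ⇒  inside

inside=yes margin=2560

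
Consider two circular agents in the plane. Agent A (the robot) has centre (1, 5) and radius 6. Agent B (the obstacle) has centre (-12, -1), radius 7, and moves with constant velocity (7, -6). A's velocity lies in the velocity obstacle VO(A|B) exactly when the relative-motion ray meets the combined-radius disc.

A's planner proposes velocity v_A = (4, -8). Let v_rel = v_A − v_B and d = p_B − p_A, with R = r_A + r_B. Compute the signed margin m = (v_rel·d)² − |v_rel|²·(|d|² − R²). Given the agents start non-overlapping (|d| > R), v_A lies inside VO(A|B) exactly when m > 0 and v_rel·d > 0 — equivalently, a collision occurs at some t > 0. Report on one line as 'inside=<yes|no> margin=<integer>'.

d = (-13, -6),  |d|² = 205;  R = 6+7 = 13,  c = 205−13² = 36
v_rel = (-3, -2),  |v_rel|² = 13;  v_rel·d = (-3)·(-13) + (-2)·(-6) = 51
13·t² − 102·t + 36 = 0  ⇒  m = 51² − 13·36 = 2133
m = 2133 > 0,  v_rel·d = 51 > 0  ⇒  inside

inside=yes margin=2133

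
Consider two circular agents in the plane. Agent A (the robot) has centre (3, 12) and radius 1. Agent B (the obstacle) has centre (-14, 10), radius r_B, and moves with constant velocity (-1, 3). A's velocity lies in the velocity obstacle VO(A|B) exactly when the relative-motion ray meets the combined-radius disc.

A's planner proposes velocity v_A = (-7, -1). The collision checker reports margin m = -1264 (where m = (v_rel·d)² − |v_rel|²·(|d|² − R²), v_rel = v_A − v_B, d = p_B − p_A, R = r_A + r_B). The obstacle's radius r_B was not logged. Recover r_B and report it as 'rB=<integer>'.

m = -1264
d = (-17, -2);  v_rel = (-6, -4),  |v_rel|² = 52
v_rel×d = (-6)·(-2) − (-4)·(-17) = -56
since m = R²·52 − (-56)²:  R² = (3136 + -1264) / 52 = 36
R = √36 = 6  ⇒  r_B = 6 − 1 = 5

rB=5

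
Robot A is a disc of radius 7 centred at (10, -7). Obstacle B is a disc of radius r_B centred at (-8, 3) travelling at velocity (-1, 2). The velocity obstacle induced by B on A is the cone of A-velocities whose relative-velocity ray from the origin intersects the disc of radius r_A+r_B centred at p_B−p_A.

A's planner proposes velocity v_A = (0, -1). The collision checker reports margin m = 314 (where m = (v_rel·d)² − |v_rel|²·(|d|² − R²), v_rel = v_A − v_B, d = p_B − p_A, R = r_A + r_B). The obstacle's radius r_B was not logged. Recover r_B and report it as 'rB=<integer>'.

m = 314
d = (-18, 10);  v_rel = (1, -3),  |v_rel|² = 10
v_rel×d = (1)·(10) − (-3)·(-18) = -44
since m = R²·10 − (-44)²:  R² = (1936 + 314) / 10 = 225
R = √225 = 15  ⇒  r_B = 15 − 7 = 8

rB=8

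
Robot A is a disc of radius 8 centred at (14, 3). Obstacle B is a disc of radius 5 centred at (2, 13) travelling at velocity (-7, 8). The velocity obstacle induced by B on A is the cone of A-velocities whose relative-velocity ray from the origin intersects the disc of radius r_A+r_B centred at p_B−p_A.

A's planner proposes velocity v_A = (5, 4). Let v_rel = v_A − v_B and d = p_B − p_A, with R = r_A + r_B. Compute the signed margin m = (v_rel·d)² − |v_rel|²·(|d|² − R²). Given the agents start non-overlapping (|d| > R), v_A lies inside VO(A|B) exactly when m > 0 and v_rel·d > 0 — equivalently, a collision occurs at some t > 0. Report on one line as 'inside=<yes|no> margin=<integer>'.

d = (-12, 10),  |d|² = 244;  R = 8+5 = 13,  c = 244−13² = 75
v_rel = (12, -4),  |v_rel|² = 160;  v_rel·d = (12)·(-12) + (-4)·(10) = -184
160·t² + 368·t + 75 = 0  ⇒  m = (-184)² − 160·75 = 21856
m = 21856 > 0,  v_rel·d = -184 < 0  ⇒  outside

inside=no margin=21856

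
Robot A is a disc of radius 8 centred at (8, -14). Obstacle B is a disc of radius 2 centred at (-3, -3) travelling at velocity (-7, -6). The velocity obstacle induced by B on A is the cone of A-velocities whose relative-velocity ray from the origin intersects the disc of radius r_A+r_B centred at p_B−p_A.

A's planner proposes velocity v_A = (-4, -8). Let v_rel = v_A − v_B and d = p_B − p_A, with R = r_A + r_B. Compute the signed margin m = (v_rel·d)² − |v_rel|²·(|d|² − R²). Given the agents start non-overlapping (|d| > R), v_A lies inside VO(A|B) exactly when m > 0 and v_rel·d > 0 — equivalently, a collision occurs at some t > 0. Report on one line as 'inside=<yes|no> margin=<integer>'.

d = (-11, 11),  |d|² = 242;  R = 8+2 = 10,  c = 242−10² = 142
v_rel = (3, -2),  |v_rel|² = 13;  v_rel·d = (3)·(-11) + (-2)·(11) = -55
13·t² + 110·t + 142 = 0  ⇒  m = (-55)² − 13·142 = 1179
m = 1179 > 0,  v_rel·d = -55 < 0  ⇒  outside

inside=no margin=1179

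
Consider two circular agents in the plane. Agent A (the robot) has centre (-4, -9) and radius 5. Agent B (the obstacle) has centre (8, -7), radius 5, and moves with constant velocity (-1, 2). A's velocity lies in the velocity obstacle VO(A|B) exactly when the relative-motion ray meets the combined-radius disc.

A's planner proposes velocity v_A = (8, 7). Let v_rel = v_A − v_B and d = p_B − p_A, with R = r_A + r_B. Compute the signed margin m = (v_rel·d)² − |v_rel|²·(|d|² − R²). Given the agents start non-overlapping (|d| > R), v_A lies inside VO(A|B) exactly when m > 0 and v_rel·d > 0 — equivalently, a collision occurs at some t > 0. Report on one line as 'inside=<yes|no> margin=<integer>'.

d = (12, 2),  |d|² = 148;  R = 5+5 = 10,  c = 148−10² = 48
v_rel = (9, 5),  |v_rel|² = 106;  v_rel·d = (9)·(12) + (5)·(2) = 118
106·t² − 236·t + 48 = 0  ⇒  m = 118² − 106·48 = 8836
m = 8836 > 0,  v_rel·d = 118 > 0  ⇒  inside

inside=yes margin=8836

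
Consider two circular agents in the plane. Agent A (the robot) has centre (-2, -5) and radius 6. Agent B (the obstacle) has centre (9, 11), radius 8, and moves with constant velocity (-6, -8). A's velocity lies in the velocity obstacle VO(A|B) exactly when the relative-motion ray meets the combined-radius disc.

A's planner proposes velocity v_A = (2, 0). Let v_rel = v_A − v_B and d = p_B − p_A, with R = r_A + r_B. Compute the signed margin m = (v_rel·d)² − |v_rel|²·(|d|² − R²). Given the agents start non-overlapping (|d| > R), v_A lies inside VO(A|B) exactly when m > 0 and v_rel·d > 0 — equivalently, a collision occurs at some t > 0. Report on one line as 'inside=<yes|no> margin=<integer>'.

d = (11, 16),  |d|² = 377;  R = 6+8 = 14,  c = 377−14² = 181
v_rel = (8, 8),  |v_rel|² = 128;  v_rel·d = (8)·(11) + (8)·(16) = 216
128·t² − 432·t + 181 = 0  ⇒  m = 216² − 128·181 = 23488
m = 23488 > 0,  v_rel·d = 216 > 0  ⇒  inside

inside=yes margin=23488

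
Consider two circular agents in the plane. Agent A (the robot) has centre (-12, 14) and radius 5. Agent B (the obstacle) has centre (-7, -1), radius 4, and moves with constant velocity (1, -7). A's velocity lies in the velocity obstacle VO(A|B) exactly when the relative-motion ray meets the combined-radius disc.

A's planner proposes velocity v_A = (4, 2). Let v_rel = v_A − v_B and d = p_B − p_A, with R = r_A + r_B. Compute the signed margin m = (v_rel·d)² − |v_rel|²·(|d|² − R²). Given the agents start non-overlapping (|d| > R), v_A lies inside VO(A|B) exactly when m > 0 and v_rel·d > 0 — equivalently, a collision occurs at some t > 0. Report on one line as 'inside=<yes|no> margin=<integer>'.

d = (5, -15),  |d|² = 250;  R = 5+4 = 9,  c = 250−9² = 169
v_rel = (3, 9),  |v_rel|² = 90;  v_rel·d = (3)·(5) + (9)·(-15) = -120
90·t² + 240·t + 169 = 0  ⇒  m = (-120)² − 90·169 = -810
m = -810 < 0,  v_rel·d = -120 < 0  ⇒  outside

inside=no margin=-810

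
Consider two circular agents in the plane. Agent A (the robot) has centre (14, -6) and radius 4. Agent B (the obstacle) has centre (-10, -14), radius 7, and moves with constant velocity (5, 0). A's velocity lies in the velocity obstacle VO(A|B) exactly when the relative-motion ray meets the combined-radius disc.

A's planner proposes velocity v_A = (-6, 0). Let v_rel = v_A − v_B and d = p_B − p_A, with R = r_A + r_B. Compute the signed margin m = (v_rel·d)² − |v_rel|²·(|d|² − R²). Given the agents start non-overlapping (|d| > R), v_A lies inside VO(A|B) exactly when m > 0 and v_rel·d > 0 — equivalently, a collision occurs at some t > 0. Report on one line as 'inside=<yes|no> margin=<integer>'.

d = (-24, -8),  |d|² = 640;  R = 4+7 = 11,  c = 640−11² = 519
v_rel = (-11, 0),  |v_rel|² = 121;  v_rel·d = (-11)·(-24) + (0)·(-8) = 264
121·t² − 528·t + 519 = 0  ⇒  m = 264² − 121·519 = 6897
m = 6897 > 0,  v_rel·d = 264 > 0  ⇒  inside

inside=yes margin=6897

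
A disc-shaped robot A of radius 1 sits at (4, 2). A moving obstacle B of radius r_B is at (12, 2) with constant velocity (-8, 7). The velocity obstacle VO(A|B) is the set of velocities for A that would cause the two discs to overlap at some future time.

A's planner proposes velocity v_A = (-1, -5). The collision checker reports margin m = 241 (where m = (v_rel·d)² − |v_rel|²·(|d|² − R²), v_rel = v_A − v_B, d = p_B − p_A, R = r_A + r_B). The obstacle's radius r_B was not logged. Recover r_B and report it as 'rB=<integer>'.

m = 241
d = (8, 0);  v_rel = (7, -12),  |v_rel|² = 193
v_rel×d = (7)·(0) − (-12)·(8) = 96
since m = R²·193 − 96²:  R² = (9216 + 241) / 193 = 49
R = √49 = 7  ⇒  r_B = 7 − 1 = 6

rB=6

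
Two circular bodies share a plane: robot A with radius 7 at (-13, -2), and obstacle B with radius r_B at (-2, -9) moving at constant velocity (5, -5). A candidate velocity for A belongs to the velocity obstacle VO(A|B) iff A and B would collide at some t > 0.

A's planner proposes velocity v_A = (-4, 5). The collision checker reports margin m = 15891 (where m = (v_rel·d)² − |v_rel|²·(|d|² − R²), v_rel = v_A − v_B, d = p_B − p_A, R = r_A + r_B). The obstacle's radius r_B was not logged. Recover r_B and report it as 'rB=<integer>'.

m = 15891
d = (11, -7);  v_rel = (-9, 10),  |v_rel|² = 181
v_rel×d = (-9)·(-7) − (10)·(11) = -47
since m = R²·181 − (-47)²:  R² = (2209 + 15891) / 181 = 100
R = √100 = 10  ⇒  r_B = 10 − 7 = 3

rB=3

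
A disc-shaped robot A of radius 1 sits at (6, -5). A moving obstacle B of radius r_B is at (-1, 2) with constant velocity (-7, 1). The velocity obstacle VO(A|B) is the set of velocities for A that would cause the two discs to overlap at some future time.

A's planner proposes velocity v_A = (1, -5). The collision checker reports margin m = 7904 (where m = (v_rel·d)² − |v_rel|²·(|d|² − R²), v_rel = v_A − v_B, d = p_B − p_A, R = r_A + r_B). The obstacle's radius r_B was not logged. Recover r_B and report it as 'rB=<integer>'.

m = 7904
d = (-7, 7);  v_rel = (8, -6),  |v_rel|² = 100
v_rel×d = (8)·(7) − (-6)·(-7) = 14
since m = R²·100 − 14²:  R² = (196 + 7904) / 100 = 81
R = √81 = 9  ⇒  r_B = 9 − 1 = 8

rB=8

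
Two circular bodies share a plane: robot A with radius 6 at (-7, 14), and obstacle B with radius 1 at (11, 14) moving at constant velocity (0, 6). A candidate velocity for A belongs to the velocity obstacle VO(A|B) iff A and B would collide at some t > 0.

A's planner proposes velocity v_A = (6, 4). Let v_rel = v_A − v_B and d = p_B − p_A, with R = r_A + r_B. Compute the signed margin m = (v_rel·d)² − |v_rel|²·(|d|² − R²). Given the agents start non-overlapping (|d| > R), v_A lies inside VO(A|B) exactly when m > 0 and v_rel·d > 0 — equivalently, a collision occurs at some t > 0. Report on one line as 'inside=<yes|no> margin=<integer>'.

d = (18, 0),  |d|² = 324;  R = 6+1 = 7,  c = 324−7² = 275
v_rel = (6, -2),  |v_rel|² = 40;  v_rel·d = (6)·(18) + (-2)·(0) = 108
40·t² − 216·t + 275 = 0  ⇒  m = 108² − 40·275 = 664
m = 664 > 0,  v_rel·d = 108 > 0  ⇒  inside

inside=yes margin=664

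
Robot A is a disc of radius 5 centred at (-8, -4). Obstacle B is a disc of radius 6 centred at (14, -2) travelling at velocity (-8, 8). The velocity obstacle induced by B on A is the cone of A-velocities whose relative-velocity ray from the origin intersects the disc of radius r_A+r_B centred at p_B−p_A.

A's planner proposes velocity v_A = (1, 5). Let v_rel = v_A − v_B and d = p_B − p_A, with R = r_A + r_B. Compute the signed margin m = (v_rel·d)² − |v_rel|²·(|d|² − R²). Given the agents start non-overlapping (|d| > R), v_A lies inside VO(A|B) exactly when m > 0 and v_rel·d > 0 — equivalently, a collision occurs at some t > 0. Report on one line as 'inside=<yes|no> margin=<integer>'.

d = (22, 2),  |d|² = 488;  R = 5+6 = 11,  c = 488−11² = 367
v_rel = (9, -3),  |v_rel|² = 90;  v_rel·d = (9)·(22) + (-3)·(2) = 192
90·t² − 384·t + 367 = 0  ⇒  m = 192² − 90·367 = 3834
m = 3834 > 0,  v_rel·d = 192 > 0  ⇒  inside

inside=yes margin=3834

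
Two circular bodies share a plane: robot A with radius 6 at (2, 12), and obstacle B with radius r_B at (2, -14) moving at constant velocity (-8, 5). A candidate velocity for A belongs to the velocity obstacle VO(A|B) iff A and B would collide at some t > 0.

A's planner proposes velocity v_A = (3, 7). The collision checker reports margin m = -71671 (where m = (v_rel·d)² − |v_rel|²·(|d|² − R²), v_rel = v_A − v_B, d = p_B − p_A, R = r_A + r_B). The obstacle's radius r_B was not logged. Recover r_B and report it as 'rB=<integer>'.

m = -71671
d = (0, -26);  v_rel = (11, 2),  |v_rel|² = 125
v_rel×d = (11)·(-26) − (2)·(0) = -286
since m = R²·125 − (-286)²:  R² = (81796 + -71671) / 125 = 81
R = √81 = 9  ⇒  r_B = 9 − 6 = 3

rB=3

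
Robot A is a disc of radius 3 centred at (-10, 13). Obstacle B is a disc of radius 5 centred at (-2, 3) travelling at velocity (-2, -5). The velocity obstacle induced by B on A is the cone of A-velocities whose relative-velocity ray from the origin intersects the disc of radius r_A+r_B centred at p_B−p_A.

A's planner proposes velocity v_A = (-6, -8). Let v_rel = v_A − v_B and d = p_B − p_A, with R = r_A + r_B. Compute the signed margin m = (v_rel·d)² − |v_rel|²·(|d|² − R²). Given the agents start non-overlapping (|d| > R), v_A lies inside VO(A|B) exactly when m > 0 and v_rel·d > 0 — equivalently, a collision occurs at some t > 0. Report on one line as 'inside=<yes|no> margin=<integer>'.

d = (8, -10),  |d|² = 164;  R = 3+5 = 8,  c = 164−8² = 100
v_rel = (-4, -3),  |v_rel|² = 25;  v_rel·d = (-4)·(8) + (-3)·(-10) = -2
25·t² + 4·t + 100 = 0  ⇒  m = (-2)² − 25·100 = -2496
m = -2496 < 0,  v_rel·d = -2 < 0  ⇒  outside

inside=no margin=-2496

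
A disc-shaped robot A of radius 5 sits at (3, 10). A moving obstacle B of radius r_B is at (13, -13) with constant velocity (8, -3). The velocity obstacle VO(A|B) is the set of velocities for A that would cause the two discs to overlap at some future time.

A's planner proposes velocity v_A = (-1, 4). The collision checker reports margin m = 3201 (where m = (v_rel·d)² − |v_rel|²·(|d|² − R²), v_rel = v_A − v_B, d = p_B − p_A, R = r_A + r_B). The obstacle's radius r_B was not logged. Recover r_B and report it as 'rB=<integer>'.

m = 3201
d = (10, -23);  v_rel = (-9, 7),  |v_rel|² = 130
v_rel×d = (-9)·(-23) − (7)·(10) = 137
since m = R²·130 − 137²:  R² = (18769 + 3201) / 130 = 169
R = √169 = 13  ⇒  r_B = 13 − 5 = 8

rB=8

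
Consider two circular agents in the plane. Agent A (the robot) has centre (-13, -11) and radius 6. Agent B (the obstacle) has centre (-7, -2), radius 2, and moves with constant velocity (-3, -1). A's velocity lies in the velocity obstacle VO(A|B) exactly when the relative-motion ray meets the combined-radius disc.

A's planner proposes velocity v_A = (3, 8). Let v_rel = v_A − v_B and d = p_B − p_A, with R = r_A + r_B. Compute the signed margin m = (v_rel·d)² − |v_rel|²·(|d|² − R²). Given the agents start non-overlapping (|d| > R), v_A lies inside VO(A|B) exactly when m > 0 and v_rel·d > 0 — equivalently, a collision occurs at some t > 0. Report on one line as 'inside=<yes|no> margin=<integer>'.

d = (6, 9),  |d|² = 117;  R = 6+2 = 8,  c = 117−8² = 53
v_rel = (6, 9),  |v_rel|² = 117;  v_rel·d = (6)·(6) + (9)·(9) = 117
117·t² − 234·t + 53 = 0  ⇒  m = 117² − 117·53 = 7488
m = 7488 > 0,  v_rel·d = 117 > 0  ⇒  inside

inside=yes margin=7488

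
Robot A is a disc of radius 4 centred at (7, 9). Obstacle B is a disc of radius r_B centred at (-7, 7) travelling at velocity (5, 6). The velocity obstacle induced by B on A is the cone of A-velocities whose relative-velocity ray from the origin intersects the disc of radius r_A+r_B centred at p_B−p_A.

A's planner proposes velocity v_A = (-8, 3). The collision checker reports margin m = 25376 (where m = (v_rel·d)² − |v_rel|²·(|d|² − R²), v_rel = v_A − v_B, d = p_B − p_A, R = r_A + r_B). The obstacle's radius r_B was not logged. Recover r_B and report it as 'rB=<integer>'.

m = 25376
d = (-14, -2);  v_rel = (-13, -3),  |v_rel|² = 178
v_rel×d = (-13)·(-2) − (-3)·(-14) = -16
since m = R²·178 − (-16)²:  R² = (256 + 25376) / 178 = 144
R = √144 = 12  ⇒  r_B = 12 − 4 = 8

rB=8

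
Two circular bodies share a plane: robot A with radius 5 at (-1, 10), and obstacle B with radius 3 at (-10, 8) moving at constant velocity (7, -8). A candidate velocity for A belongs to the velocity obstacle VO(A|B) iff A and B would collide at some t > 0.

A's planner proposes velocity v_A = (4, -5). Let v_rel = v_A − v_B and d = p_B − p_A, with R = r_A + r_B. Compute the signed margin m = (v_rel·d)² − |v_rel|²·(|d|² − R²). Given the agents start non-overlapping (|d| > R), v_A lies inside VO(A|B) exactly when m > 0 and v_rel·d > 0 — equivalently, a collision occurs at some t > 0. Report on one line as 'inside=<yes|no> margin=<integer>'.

d = (-9, -2),  |d|² = 85;  R = 5+3 = 8,  c = 85−8² = 21
v_rel = (-3, 3),  |v_rel|² = 18;  v_rel·d = (-3)·(-9) + (3)·(-2) = 21
18·t² − 42·t + 21 = 0  ⇒  m = 21² − 18·21 = 63
m = 63 > 0,  v_rel·d = 21 > 0  ⇒  inside

inside=yes margin=63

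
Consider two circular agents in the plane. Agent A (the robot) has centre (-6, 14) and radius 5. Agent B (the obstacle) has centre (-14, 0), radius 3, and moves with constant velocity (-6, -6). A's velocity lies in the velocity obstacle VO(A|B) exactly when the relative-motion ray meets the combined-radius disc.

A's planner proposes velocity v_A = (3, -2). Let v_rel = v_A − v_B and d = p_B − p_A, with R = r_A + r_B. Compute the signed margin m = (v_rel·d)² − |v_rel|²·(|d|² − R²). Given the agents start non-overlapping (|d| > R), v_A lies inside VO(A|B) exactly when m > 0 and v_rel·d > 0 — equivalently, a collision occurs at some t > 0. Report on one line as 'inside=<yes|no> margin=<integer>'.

d = (-8, -14),  |d|² = 260;  R = 5+3 = 8,  c = 260−8² = 196
v_rel = (9, 4),  |v_rel|² = 97;  v_rel·d = (9)·(-8) + (4)·(-14) = -128
97·t² + 256·t + 196 = 0  ⇒  m = (-128)² − 97·196 = -2628
m = -2628 < 0,  v_rel·d = -128 < 0  ⇒  outside

inside=no margin=-2628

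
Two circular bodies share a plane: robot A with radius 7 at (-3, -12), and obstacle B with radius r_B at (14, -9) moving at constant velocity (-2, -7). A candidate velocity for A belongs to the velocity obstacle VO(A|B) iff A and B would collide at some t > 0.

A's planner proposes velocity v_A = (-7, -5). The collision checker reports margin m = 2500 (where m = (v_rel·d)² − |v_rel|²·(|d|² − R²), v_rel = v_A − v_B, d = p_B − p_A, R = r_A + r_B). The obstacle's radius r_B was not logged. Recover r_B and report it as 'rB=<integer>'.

m = 2500
d = (17, 3);  v_rel = (-5, 2),  |v_rel|² = 29
v_rel×d = (-5)·(3) − (2)·(17) = -49
since m = R²·29 − (-49)²:  R² = (2401 + 2500) / 29 = 169
R = √169 = 13  ⇒  r_B = 13 − 7 = 6

rB=6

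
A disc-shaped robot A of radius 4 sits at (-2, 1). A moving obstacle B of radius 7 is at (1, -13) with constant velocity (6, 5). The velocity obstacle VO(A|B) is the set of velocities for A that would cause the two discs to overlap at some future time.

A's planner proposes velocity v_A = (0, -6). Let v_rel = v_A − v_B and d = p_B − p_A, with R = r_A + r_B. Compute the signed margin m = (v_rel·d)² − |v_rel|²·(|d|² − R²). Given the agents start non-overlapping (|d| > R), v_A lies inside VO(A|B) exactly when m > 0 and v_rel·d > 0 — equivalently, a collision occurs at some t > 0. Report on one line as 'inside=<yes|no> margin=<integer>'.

d = (3, -14),  |d|² = 205;  R = 4+7 = 11,  c = 205−11² = 84
v_rel = (-6, -11),  |v_rel|² = 157;  v_rel·d = (-6)·(3) + (-11)·(-14) = 136
157·t² − 272·t + 84 = 0  ⇒  m = 136² − 157·84 = 5308
m = 5308 > 0,  v_rel·d = 136 > 0  ⇒  inside

inside=yes margin=5308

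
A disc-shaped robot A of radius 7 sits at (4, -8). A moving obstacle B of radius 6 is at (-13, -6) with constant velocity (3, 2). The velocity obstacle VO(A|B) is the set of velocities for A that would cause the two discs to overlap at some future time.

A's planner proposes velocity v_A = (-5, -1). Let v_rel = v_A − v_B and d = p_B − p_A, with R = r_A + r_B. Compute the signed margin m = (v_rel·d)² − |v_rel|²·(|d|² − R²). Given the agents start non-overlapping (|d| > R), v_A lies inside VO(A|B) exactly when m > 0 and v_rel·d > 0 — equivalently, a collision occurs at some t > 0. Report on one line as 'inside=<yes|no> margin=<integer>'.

d = (-17, 2),  |d|² = 293;  R = 7+6 = 13,  c = 293−13² = 124
v_rel = (-8, -3),  |v_rel|² = 73;  v_rel·d = (-8)·(-17) + (-3)·(2) = 130
73·t² − 260·t + 124 = 0  ⇒  m = 130² − 73·124 = 7848
m = 7848 > 0,  v_rel·d = 130 > 0  ⇒  inside

inside=yes margin=7848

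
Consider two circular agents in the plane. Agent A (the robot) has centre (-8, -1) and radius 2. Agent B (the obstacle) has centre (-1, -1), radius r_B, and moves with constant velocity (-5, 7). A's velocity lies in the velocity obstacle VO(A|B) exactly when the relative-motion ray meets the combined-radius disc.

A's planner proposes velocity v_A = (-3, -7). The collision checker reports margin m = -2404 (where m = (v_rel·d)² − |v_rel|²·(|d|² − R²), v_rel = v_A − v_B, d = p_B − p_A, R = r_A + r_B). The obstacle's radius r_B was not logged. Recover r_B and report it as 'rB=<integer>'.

m = -2404
d = (7, 0);  v_rel = (2, -14),  |v_rel|² = 200
v_rel×d = (2)·(0) − (-14)·(7) = 98
since m = R²·200 − 98²:  R² = (9604 + -2404) / 200 = 36
R = √36 = 6  ⇒  r_B = 6 − 2 = 4

rB=4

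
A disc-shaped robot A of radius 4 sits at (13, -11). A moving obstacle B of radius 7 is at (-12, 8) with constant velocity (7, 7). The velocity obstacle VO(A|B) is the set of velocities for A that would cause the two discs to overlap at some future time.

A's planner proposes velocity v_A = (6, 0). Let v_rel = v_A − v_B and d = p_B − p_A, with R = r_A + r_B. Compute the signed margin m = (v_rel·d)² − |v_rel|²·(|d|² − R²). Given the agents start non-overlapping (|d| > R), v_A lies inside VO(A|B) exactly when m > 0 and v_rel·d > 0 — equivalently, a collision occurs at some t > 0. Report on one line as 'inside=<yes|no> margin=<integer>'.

d = (-25, 19),  |d|² = 986;  R = 4+7 = 11,  c = 986−11² = 865
v_rel = (-1, -7),  |v_rel|² = 50;  v_rel·d = (-1)·(-25) + (-7)·(19) = -108
50·t² + 216·t + 865 = 0  ⇒  m = (-108)² − 50·865 = -31586
m = -31586 < 0,  v_rel·d = -108 < 0  ⇒  outside

inside=no margin=-31586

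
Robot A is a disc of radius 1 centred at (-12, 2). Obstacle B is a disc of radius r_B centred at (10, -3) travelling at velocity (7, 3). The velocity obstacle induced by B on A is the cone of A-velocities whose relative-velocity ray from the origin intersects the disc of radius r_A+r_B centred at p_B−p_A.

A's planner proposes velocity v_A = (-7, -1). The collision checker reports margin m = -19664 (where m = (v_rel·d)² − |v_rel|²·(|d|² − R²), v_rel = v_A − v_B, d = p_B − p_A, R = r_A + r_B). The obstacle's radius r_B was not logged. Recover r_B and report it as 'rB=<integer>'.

m = -19664
d = (22, -5);  v_rel = (-14, -4),  |v_rel|² = 212
v_rel×d = (-14)·(-5) − (-4)·(22) = 158
since m = R²·212 − 158²:  R² = (24964 + -19664) / 212 = 25
R = √25 = 5  ⇒  r_B = 5 − 1 = 4

rB=4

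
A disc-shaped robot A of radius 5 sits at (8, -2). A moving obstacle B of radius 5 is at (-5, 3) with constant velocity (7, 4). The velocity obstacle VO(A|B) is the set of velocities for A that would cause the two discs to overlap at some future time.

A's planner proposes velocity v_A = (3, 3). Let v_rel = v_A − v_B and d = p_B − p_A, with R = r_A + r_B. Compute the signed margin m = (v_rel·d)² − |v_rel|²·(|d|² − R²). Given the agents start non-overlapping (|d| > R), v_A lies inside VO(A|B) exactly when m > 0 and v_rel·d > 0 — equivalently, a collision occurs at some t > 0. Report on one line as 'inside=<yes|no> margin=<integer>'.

d = (-13, 5),  |d|² = 194;  R = 5+5 = 10,  c = 194−10² = 94
v_rel = (-4, -1),  |v_rel|² = 17;  v_rel·d = (-4)·(-13) + (-1)·(5) = 47
17·t² − 94·t + 94 = 0  ⇒  m = 47² − 17·94 = 611
m = 611 > 0,  v_rel·d = 47 > 0  ⇒  inside

inside=yes margin=611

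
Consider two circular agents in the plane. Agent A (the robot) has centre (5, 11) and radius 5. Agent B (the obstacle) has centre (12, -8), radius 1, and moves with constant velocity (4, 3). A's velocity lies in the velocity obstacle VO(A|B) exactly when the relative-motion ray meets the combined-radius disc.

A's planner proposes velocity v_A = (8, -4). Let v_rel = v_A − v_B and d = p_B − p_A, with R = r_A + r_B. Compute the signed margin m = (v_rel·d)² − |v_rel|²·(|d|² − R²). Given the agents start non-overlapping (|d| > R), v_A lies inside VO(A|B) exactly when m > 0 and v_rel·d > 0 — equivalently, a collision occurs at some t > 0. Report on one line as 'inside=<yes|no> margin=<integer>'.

d = (7, -19),  |d|² = 410;  R = 5+1 = 6,  c = 410−6² = 374
v_rel = (4, -7),  |v_rel|² = 65;  v_rel·d = (4)·(7) + (-7)·(-19) = 161
65·t² − 322·t + 374 = 0  ⇒  m = 161² − 65·374 = 1611
m = 1611 > 0,  v_rel·d = 161 > 0  ⇒  inside

inside=yes margin=1611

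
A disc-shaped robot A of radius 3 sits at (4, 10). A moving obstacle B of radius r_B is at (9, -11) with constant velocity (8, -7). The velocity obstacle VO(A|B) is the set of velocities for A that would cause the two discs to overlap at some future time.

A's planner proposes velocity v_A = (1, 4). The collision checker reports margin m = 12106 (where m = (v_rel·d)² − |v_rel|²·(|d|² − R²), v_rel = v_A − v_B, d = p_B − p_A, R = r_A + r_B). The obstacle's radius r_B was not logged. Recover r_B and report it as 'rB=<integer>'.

m = 12106
d = (5, -21);  v_rel = (-7, 11),  |v_rel|² = 170
v_rel×d = (-7)·(-21) − (11)·(5) = 92
since m = R²·170 − 92²:  R² = (8464 + 12106) / 170 = 121
R = √121 = 11  ⇒  r_B = 11 − 3 = 8

rB=8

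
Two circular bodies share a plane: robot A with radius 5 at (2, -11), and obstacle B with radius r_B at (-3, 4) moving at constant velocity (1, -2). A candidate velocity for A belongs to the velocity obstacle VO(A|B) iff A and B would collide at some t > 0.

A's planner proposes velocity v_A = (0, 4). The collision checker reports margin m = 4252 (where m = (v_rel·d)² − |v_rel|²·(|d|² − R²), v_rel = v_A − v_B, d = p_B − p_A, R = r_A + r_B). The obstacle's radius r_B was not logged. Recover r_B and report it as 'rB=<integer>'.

m = 4252
d = (-5, 15);  v_rel = (-1, 6),  |v_rel|² = 37
v_rel×d = (-1)·(15) − (6)·(-5) = 15
since m = R²·37 − 15²:  R² = (225 + 4252) / 37 = 121
R = √121 = 11  ⇒  r_B = 11 − 5 = 6

rB=6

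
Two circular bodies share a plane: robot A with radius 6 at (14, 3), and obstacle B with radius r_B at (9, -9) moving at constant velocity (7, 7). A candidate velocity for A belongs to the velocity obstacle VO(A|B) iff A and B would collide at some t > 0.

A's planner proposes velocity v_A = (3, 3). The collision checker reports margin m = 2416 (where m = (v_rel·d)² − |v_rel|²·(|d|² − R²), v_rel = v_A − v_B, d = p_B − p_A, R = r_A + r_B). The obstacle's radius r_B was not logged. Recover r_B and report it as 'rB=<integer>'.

m = 2416
d = (-5, -12);  v_rel = (-4, -4),  |v_rel|² = 32
v_rel×d = (-4)·(-12) − (-4)·(-5) = 28
since m = R²·32 − 28²:  R² = (784 + 2416) / 32 = 100
R = √100 = 10  ⇒  r_B = 10 − 6 = 4

rB=4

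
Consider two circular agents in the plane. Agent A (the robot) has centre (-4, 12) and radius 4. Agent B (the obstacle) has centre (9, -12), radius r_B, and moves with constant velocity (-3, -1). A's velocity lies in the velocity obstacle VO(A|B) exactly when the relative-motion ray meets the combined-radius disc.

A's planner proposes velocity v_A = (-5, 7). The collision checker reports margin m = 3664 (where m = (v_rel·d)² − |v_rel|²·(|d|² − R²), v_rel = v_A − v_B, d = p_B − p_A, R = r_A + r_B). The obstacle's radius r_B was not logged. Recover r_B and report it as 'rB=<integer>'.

m = 3664
d = (13, -24);  v_rel = (-2, 8),  |v_rel|² = 68
v_rel×d = (-2)·(-24) − (8)·(13) = -56
since m = R²·68 − (-56)²:  R² = (3136 + 3664) / 68 = 100
R = √100 = 10  ⇒  r_B = 10 − 4 = 6

rB=6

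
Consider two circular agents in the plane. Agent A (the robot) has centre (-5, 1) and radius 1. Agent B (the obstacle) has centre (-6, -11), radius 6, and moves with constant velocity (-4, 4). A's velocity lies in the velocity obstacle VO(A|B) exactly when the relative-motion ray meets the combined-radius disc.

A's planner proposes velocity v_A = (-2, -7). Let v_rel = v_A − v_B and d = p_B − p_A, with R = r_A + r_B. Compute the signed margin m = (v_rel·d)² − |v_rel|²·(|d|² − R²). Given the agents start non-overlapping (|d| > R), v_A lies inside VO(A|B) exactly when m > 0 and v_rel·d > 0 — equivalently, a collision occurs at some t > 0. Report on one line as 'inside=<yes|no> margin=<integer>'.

d = (-1, -12),  |d|² = 145;  R = 1+6 = 7,  c = 145−7² = 96
v_rel = (2, -11),  |v_rel|² = 125;  v_rel·d = (2)·(-1) + (-11)·(-12) = 130
125·t² − 260·t + 96 = 0  ⇒  m = 130² − 125·96 = 4900
m = 4900 > 0,  v_rel·d = 130 > 0  ⇒  inside

inside=yes margin=4900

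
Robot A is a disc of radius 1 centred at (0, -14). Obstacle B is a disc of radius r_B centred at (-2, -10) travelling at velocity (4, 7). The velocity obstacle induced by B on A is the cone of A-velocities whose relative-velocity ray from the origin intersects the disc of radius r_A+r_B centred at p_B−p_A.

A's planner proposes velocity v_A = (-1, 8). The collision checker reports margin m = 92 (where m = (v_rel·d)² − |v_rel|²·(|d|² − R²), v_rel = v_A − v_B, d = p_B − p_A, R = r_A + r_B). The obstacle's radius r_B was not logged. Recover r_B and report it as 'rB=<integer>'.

m = 92
d = (-2, 4);  v_rel = (-5, 1),  |v_rel|² = 26
v_rel×d = (-5)·(4) − (1)·(-2) = -18
since m = R²·26 − (-18)²:  R² = (324 + 92) / 26 = 16
R = √16 = 4  ⇒  r_B = 4 − 1 = 3

rB=3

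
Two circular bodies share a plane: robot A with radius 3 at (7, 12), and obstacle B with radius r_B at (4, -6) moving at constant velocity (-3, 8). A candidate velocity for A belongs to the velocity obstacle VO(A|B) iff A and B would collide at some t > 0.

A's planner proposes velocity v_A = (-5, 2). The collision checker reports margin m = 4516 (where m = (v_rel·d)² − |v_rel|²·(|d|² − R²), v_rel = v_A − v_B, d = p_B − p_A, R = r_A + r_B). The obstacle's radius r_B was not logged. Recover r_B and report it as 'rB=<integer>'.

m = 4516
d = (-3, -18);  v_rel = (-2, -6),  |v_rel|² = 40
v_rel×d = (-2)·(-18) − (-6)·(-3) = 18
since m = R²·40 − 18²:  R² = (324 + 4516) / 40 = 121
R = √121 = 11  ⇒  r_B = 11 − 3 = 8

rB=8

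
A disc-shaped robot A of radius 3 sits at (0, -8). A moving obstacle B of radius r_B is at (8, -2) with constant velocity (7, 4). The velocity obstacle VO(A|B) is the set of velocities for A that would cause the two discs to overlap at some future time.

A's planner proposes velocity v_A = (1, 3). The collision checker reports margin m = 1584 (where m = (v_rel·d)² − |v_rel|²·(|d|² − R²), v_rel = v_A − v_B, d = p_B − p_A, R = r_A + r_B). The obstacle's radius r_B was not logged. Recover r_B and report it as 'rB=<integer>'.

m = 1584
d = (8, 6);  v_rel = (-6, -1),  |v_rel|² = 37
v_rel×d = (-6)·(6) − (-1)·(8) = -28
since m = R²·37 − (-28)²:  R² = (784 + 1584) / 37 = 64
R = √64 = 8  ⇒  r_B = 8 − 3 = 5

rB=5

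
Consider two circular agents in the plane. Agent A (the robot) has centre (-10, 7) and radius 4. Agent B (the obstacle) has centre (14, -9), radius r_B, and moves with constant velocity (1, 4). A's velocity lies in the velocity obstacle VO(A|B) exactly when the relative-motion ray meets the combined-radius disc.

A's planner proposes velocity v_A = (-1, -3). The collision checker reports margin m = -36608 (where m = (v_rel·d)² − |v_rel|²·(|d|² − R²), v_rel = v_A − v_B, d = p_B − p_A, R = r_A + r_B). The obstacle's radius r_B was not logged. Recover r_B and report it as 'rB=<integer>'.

m = -36608
d = (24, -16);  v_rel = (-2, -7),  |v_rel|² = 53
v_rel×d = (-2)·(-16) − (-7)·(24) = 200
since m = R²·53 − 200²:  R² = (40000 + -36608) / 53 = 64
R = √64 = 8  ⇒  r_B = 8 − 4 = 4

rB=4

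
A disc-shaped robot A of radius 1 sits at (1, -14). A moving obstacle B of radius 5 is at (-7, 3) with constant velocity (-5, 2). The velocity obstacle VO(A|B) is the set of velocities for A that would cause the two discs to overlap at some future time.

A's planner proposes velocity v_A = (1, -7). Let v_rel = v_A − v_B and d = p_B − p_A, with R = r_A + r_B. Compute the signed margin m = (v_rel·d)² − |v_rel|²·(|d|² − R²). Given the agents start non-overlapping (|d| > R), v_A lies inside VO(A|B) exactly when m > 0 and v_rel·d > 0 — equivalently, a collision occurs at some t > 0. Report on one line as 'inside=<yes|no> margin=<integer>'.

d = (-8, 17),  |d|² = 353;  R = 1+5 = 6,  c = 353−6² = 317
v_rel = (6, -9),  |v_rel|² = 117;  v_rel·d = (6)·(-8) + (-9)·(17) = -201
117·t² + 402·t + 317 = 0  ⇒  m = (-201)² − 117·317 = 3312
m = 3312 > 0,  v_rel·d = -201 < 0  ⇒  outside

inside=no margin=3312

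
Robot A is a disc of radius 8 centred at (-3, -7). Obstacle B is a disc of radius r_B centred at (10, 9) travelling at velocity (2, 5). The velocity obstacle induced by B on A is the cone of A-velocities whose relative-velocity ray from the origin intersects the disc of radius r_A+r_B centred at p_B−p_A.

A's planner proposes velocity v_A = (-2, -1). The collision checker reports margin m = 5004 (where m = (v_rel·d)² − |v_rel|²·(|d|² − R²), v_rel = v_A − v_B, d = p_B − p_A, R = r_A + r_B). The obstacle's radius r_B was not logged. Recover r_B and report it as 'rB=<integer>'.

m = 5004
d = (13, 16);  v_rel = (-4, -6),  |v_rel|² = 52
v_rel×d = (-4)·(16) − (-6)·(13) = 14
since m = R²·52 − 14²:  R² = (196 + 5004) / 52 = 100
R = √100 = 10  ⇒  r_B = 10 − 8 = 2

rB=2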